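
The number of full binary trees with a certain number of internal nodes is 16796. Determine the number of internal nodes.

10

Full binary trees with n internal nodes are counted by C_n, and C_10 = 16796.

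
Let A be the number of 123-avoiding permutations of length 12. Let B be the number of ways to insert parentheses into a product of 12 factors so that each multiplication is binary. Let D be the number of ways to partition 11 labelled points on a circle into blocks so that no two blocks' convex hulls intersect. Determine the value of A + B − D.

Permutations of [n] avoiding any single length-3 pattern are counted by C_n; here n = 12. So A = C_12 = 208012.
Bracketing 12 factors into binary products is counted by C_{12−1} = C_11. So B = C_11 = 58786.
Non-crossing partitions of an n-element set are counted by C_n; here n = 11. So D = C_11 = 58786.
A + B − D = 208012 + 58786 − 58786 = 208012.

208012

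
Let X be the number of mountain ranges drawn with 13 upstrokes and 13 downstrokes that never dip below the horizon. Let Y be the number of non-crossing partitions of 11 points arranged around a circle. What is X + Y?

Dyck paths of semilength n (length 2n) are counted by C_n; here n = 13. So X = C_13 = 742900.
Non-crossing partitions of an n-element set are counted by C_n; here n = 11. So Y = C_11 = 58786.
X + Y = 742900 + 58786 = 801686.

801686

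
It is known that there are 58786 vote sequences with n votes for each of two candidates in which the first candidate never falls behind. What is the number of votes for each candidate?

11

Such ballot sequences with n votes each are counted by C_n. The Catalan number equal to 58786 is C_11.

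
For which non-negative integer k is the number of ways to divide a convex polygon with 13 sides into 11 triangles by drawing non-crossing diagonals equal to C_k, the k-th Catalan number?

Triangulations of a convex m-gon are counted by C_{m−2}; with m = 13 this is C_11.

11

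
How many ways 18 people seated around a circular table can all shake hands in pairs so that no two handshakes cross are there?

With 18 = 2·9 people, non-crossing handshake pairings are non-crossing perfect matchings on a circle, counted by C_9.
C_9 = C(18,9)/10 = 48620/10 = 4862.

4862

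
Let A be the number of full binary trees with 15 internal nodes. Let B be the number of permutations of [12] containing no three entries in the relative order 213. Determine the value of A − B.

The number of full binary trees on 15 internal nodes is the Catalan number C_15. So A = C_15 = 9694845.
Permutations of [n] avoiding any single length-3 pattern are counted by C_n; here n = 12. So B = C_12 = 208012.
A − B = 9694845 − 208012 = 9486833.

9486833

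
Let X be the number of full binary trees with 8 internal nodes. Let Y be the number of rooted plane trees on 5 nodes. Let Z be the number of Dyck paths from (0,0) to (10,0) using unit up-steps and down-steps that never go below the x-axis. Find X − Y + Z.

1458

The number of full binary trees on 8 internal nodes is the Catalan number C_8. So X = C_8 = 1430.
A rooted plane tree on 5 nodes has 4 edges, and such trees are counted by C_4. So Y = C_4 = 14.
Paths of 5 up- and 5 down-steps that never dip below the axis are Dyck paths; their count is C_5. So Z = C_5 = 42.
X − Y + Z = 1430 − 14 + 42 = 1458.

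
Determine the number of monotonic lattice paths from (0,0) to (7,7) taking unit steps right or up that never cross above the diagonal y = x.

429

Monotone paths in an n×n grid that stay weakly below the diagonal are counted by C_n; here n = 7.
C_7 = C(14,7)/8 = 3432/8 = 429.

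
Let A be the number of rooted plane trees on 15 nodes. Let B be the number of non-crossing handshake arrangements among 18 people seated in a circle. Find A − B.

2669578

A rooted plane tree on 15 nodes has 14 edges, and such trees are counted by C_14. So A = C_14 = 2674440.
Non-crossing handshake pairings of 2n people are counted by C_n; 18 people gives n = 9. So B = C_9 = 4862.
A − B = 2674440 − 4862 = 2669578.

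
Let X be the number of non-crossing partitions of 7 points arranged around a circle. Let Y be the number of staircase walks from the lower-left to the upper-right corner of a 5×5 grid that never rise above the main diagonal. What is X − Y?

The non-crossing partitions of [7] form a lattice of size C_7. So X = C_7 = 429.
Sub-diagonal monotone paths from (0,0) to (5,5) biject with Dyck paths of semilength 5, giving C_5. So Y = C_5 = 42.
X − Y = 429 − 42 = 387.

387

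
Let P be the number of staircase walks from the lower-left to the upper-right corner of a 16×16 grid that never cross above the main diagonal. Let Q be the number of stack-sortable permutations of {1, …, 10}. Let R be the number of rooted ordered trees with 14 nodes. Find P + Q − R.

Sub-diagonal monotone paths from (0,0) to (16,16) biject with Dyck paths of semilength 16, giving C_16. So P = C_16 = 35357670.
Stack-sortable permutations are exactly the 231-avoiding ones, counted by C_n; here n = 10. So Q = C_10 = 16796.
A rooted plane tree on 14 nodes has 13 edges, and such trees are counted by C_13. So R = C_13 = 742900.
P + Q − R = 35357670 + 16796 − 742900 = 34631566.

34631566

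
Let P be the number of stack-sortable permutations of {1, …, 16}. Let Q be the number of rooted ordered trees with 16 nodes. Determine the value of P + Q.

By Knuth's characterisation, the stack-sortable permutations of length 16 are the 231-avoiders, numbering C_16. So P = C_16 = 35357670.
A rooted plane tree on 16 nodes has 15 edges, and such trees are counted by C_15. So Q = C_15 = 9694845.
P + Q = 35357670 + 9694845 = 45052515.

45052515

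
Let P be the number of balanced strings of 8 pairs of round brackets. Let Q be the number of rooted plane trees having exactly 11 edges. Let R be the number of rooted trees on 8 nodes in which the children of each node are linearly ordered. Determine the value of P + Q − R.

59787

Balanced strings of n pairs of brackets are counted by C_n; here n = 8. So P = C_8 = 1430.
A rooted plane tree with 11 edges has 12 nodes, and the count is C_11. So Q = C_11 = 58786.
Rooted ordered (plane) trees on m nodes have m−1 edges and are counted by C_{m−1}; m = 8 gives C_7. So R = C_7 = 429.
P + Q − R = 1430 + 58786 − 429 = 59787.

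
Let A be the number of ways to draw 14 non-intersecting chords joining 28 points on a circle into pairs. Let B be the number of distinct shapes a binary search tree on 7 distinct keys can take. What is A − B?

2674011

Pairing 28 circle points by 14 non-crossing chords gives C_14 matchings. So A = C_14 = 2674440.
Rooted binary trees with 7 nodes (each child slot possibly empty) number C_7. So B = C_7 = 429.
A − B = 2674440 − 429 = 2674011.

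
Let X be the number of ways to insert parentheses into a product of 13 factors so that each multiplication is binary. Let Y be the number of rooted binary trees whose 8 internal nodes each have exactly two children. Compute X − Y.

206582

Bracketing 13 factors into binary products is counted by C_{13−1} = C_12. So X = C_12 = 208012.
The number of full binary trees on 8 internal nodes is the Catalan number C_8. So Y = C_8 = 1430.
X − Y = 208012 − 1430 = 206582.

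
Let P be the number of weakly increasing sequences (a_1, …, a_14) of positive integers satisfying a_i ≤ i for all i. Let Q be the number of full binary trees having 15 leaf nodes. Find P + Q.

Weakly increasing sequences with a_i ≤ i biject with Dyck paths of semilength 14, so there are C_14. So P = C_14 = 2674440.
A full binary tree with L leaves has L−1 internal nodes and is counted by C_{L−1}; L = 15 gives C_14. So Q = C_14 = 2674440.
P + Q = 2674440 + 2674440 = 5348880.

5348880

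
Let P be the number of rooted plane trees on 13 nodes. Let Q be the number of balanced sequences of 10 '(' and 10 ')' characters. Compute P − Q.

Rooted ordered (plane) trees on m nodes have m−1 edges and are counted by C_{m−1}; m = 13 gives C_12. So P = C_12 = 208012.
A balanced arrangement of 10 bracket pairs is a Dyck word of semilength 10, so the count is C_10. So Q = C_10 = 16796.
P − Q = 208012 − 16796 = 191216.

191216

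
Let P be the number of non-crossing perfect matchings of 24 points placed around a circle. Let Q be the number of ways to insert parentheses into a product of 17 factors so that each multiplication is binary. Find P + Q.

Non-crossing perfect matchings of 2n points on a circle are counted by C_n; with 24 points, n = 12. So P = C_12 = 208012.
Parenthesizations of m factors correspond to full binary trees with m leaves, counted by C_{m−1}; m = 17 gives C_16. So Q = C_16 = 35357670.
P + Q = 208012 + 35357670 = 35565682.

35565682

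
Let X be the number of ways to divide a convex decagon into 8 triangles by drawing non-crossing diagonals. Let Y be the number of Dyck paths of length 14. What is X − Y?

1001

Triangulations of a convex m-gon are counted by C_{m−2}; with m = 10 this is C_8. So X = C_8 = 1430.
Paths of 7 up- and 7 down-steps that never dip below the axis are Dyck paths; their count is C_7. So Y = C_7 = 429.
X − Y = 1430 − 429 = 1001.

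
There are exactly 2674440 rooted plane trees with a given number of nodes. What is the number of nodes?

Rooted ordered trees on m nodes are counted by C_{m−1}, and C_14 = 2674440.
So the index is 14, and the number of nodes is 14 + 1 = 15.

15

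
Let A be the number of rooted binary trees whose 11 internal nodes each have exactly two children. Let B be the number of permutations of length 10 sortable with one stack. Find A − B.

Full binary trees with n internal nodes are counted by C_n; here n = 11. So A = C_11 = 58786.
Stack-sortable permutations are exactly the 231-avoiding ones, counted by C_n; here n = 10. So B = C_10 = 16796.
A − B = 58786 − 16796 = 41990.

41990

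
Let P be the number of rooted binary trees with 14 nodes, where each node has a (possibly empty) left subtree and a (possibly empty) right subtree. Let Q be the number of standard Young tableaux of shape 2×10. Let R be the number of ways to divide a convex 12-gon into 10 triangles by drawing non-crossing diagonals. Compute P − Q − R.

2640848

Rooted binary trees with 14 nodes (each child slot possibly empty) number C_14. So P = C_14 = 2674440.
Standard Young tableaux of shape 2×n are counted by C_n; here n = 10. So Q = C_10 = 16796.
A convex 12-gon is triangulated into 10 triangles, and the number of such triangulations is the Catalan number C_{12−2} = C_10. So R = C_10 = 16796.
P − Q − R = 2674440 − 16796 − 16796 = 2640848.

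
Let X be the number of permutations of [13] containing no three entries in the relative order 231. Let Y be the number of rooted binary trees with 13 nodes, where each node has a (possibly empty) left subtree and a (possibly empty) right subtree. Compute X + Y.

Permutations of [n] avoiding any single length-3 pattern are counted by C_n; here n = 13. So X = C_13 = 742900.
Binary trees (left/right distinguished) on n nodes are counted by C_n; here n = 13. So Y = C_13 = 742900.
X + Y = 742900 + 742900 = 1485800.

1485800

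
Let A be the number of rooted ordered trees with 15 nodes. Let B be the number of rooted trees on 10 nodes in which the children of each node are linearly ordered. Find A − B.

2669578

A rooted plane tree on 15 nodes has 14 edges, and such trees are counted by C_14. So A = C_14 = 2674440.
A rooted plane tree on 10 nodes has 9 edges, and such trees are counted by C_9. So B = C_9 = 4862.
A − B = 2674440 − 4862 = 2669578.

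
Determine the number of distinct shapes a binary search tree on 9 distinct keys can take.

4862

There are C_n binary search tree shapes on n keys; with n = 9 that is C_9.
C_9 = C_8 · 2(2·8+1)/(8+2) = 1430 · 34/10 = 4862.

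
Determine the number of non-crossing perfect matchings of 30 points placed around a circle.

9694845

Non-crossing perfect matchings of 2n points on a circle are counted by C_n; with 30 points, n = 15.
C_15 = C_14 · 2(2·14+1)/(14+2) = 2674440 · 58/16 = 9694845.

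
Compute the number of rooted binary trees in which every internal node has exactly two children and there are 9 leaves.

A full binary tree with L leaves has L−1 internal nodes and is counted by C_{L−1}; L = 9 gives C_8.
C_8 = C(16,8)/9 = 12870/9 = 1430.

1430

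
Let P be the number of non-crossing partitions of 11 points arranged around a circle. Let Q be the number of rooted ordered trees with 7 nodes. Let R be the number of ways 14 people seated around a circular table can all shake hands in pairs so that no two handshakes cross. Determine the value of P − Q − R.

58225

The non-crossing partitions of [11] form a lattice of size C_11. So P = C_11 = 58786.
Rooted ordered (plane) trees on m nodes have m−1 edges and are counted by C_{m−1}; m = 7 gives C_6. So Q = C_6 = 132.
With 14 = 2·7 people, non-crossing handshake pairings are non-crossing perfect matchings on a circle, counted by C_7. So R = C_7 = 429.
P − Q − R = 58786 − 132 − 429 = 58225.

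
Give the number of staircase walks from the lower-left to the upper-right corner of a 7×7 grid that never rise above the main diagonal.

429

Monotone paths in an n×n grid that stay weakly below the diagonal are counted by C_n; here n = 7.
C_7 = C(14,7)/8 = 3432/8 = 429.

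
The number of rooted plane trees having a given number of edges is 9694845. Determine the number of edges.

15

Rooted ordered trees with n edges are counted by C_n; 9694845 = C_15.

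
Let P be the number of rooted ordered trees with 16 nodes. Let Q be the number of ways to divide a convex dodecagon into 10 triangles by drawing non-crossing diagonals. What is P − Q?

A rooted plane tree on 16 nodes has 15 edges, and such trees are counted by C_15. So P = C_15 = 9694845.
Triangulations of a convex m-gon are counted by C_{m−2}; with m = 12 this is C_10. So Q = C_10 = 16796.
P − Q = 9694845 − 16796 = 9678049.

9678049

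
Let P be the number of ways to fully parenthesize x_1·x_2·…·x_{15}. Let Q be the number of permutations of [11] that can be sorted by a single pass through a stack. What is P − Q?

Parenthesizations of m factors correspond to full binary trees with m leaves, counted by C_{m−1}; m = 15 gives C_14. So P = C_14 = 2674440.
Stack-sortable permutations are exactly the 231-avoiding ones, counted by C_n; here n = 11. So Q = C_11 = 58786.
P − Q = 2674440 − 58786 = 2615654.

2615654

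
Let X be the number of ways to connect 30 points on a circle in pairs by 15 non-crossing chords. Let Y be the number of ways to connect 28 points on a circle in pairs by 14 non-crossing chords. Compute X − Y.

7020405

Non-crossing perfect matchings of 2n points on a circle are counted by C_n; with 30 points, n = 15. So X = C_15 = 9694845.
Pairing 28 circle points by 14 non-crossing chords gives C_14 matchings. So Y = C_14 = 2674440.
X − Y = 9694845 − 2674440 = 7020405.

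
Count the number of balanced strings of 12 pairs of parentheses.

A balanced arrangement of 12 bracket pairs is a Dyck word of semilength 12, so the count is C_12.
C_12 = C(24,12)/13 = 2704156/13 = 208012.

208012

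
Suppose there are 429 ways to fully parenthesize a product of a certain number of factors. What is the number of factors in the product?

8

Parenthesizations of m factors are counted by C_{m−1}. Since C_7 = 429, the index is 7.
So the index is 7, and the number of factors is 7 + 1 = 8.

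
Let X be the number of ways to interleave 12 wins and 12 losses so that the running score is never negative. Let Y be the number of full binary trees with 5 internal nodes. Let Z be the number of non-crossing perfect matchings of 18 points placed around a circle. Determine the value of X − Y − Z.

203108

Ballot sequences with n votes each where one side never trails are Dyck words, counted by C_n; here n = 12. So X = C_12 = 208012.
The number of full binary trees on 5 internal nodes is the Catalan number C_5. So Y = C_5 = 42.
Pairing 18 circle points by 9 non-crossing chords gives C_9 matchings. So Z = C_9 = 4862.
X − Y − Z = 208012 − 42 − 4862 = 203108.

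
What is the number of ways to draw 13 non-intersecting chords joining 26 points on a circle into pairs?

742900

Non-crossing perfect matchings of 2n points on a circle are counted by C_n; with 26 points, n = 13.
C_13 = C(26,13)/14 = 10400600/14 = 742900.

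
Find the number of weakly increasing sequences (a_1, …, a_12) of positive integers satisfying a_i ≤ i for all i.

Such sub-staircase sequences of length n are counted by C_n; here n = 12.
C_12 = C_11 · 2(2·11+1)/(11+2) = 58786 · 46/13 = 208012.

208012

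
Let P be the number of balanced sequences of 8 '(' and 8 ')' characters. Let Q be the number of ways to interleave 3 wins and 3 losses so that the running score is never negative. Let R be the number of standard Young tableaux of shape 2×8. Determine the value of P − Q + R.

With 8 pairs the number of balanced bracket strings is the Catalan number C_8. So P = C_8 = 1430.
Reading a vote for the leader as '(' and for the other as ')' turns such a sequence into a balanced string of 3 pairs, so the count is C_3. So Q = C_3 = 5.
Standard Young tableaux of shape 2×n are counted by C_n; here n = 8. So R = C_8 = 1430.
P − Q + R = 1430 − 5 + 1430 = 2855.

2855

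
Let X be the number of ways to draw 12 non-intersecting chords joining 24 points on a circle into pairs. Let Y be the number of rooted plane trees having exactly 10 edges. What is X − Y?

Pairing 24 circle points by 12 non-crossing chords gives C_12 matchings. So X = C_12 = 208012.
A rooted plane tree with 10 edges has 11 nodes, and the count is C_10. So Y = C_10 = 16796.
X − Y = 208012 − 16796 = 191216.

191216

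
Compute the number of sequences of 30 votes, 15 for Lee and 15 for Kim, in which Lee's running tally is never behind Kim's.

Reading a vote for the leader as '(' and for the other as ')' turns such a sequence into a balanced string of 15 pairs, so the count is C_15.
C_15 = C(30,15)/16 = 155117520/16 = 9694845.

9694845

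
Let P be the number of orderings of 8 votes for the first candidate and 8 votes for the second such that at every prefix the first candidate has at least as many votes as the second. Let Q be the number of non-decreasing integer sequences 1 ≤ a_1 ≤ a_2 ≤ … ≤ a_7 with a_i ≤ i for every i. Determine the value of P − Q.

Ballot sequences with n votes each where one side never trails are Dyck words, counted by C_n; here n = 8. So P = C_8 = 1430.
Weakly increasing sequences with a_i ≤ i biject with Dyck paths of semilength 7, so there are C_7. So Q = C_7 = 429.
P − Q = 1430 − 429 = 1001.

1001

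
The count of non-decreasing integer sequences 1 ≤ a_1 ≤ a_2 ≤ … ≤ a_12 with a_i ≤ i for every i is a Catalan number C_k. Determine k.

Weakly increasing sequences with a_i ≤ i biject with Dyck paths of semilength 12, so there are C_12.

12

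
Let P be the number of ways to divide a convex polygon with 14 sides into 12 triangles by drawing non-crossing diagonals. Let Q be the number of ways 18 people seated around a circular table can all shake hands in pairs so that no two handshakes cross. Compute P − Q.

203150

The number of triangulations of a 14-gon is the Catalan number C_12 (index = sides − 2). So P = C_12 = 208012.
With 18 = 2·9 people, non-crossing handshake pairings are non-crossing perfect matchings on a circle, counted by C_9. So Q = C_9 = 4862.
P − Q = 208012 − 4862 = 203150.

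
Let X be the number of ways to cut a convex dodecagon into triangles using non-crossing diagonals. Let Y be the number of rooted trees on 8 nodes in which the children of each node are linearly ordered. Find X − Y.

16367

The number of triangulations of a 12-gon is the Catalan number C_10 (index = sides − 2). So X = C_10 = 16796.
A rooted plane tree on 8 nodes has 7 edges, and such trees are counted by C_7. So Y = C_7 = 429.
X − Y = 16796 − 429 = 16367.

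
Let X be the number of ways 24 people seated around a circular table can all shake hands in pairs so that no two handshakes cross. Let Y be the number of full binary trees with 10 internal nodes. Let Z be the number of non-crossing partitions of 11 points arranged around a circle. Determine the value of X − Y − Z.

132430

With 24 = 2·12 people, non-crossing handshake pairings are non-crossing perfect matchings on a circle, counted by C_12. So X = C_12 = 208012.
Full binary trees with n internal nodes are counted by C_n; here n = 10. So Y = C_10 = 16796.
Non-crossing partitions of an n-element set are counted by C_n; here n = 11. So Z = C_11 = 58786.
X − Y − Z = 208012 − 16796 − 58786 = 132430.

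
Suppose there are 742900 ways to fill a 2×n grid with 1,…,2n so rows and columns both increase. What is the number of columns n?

Standard Young tableaux of shape 2×n are counted by C_n. Since C_13 = 742900, the index is 13.

13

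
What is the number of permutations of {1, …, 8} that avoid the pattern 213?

1430

For any fixed pattern of length 3, the pattern-avoiding permutations of [8] number C_8.
C_8 = 1430.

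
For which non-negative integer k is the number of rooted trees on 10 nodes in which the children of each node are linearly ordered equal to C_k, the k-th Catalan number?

A rooted plane tree on 10 nodes has 9 edges, and such trees are counted by C_9.

9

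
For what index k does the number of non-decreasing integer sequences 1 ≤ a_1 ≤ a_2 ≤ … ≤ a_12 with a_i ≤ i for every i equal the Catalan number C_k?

Weakly increasing sequences with a_i ≤ i biject with Dyck paths of semilength 12, so there are C_12.

12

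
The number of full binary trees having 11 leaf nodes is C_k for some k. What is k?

Full binary trees with 11 leaves have 11−1 = 10 internal nodes, so there are C_10 of them.

10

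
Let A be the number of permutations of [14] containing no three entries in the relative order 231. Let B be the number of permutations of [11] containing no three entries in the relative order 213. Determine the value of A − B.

2615654

Permutations of [n] avoiding any single length-3 pattern are counted by C_n; here n = 14. So A = C_14 = 2674440.
For any fixed pattern of length 3, the pattern-avoiding permutations of [11] number C_11. So B = C_11 = 58786.
A − B = 2674440 − 58786 = 2615654.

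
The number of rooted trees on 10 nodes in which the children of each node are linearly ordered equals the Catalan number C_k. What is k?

9

A rooted plane tree on 10 nodes has 9 edges, and such trees are counted by C_9.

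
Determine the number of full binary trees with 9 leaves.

1430

Full binary trees with 9 leaves have 9−1 = 8 internal nodes, so there are C_8 of them.
C_8 = 1430.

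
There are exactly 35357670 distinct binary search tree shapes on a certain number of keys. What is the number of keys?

16

Binary search tree shapes on n keys are counted by C_n; 35357670 = C_16.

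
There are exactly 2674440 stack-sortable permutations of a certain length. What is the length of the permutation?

Stack-sortable permutations of [n] are counted by C_n. Since C_14 = 2674440, the index is 14.

14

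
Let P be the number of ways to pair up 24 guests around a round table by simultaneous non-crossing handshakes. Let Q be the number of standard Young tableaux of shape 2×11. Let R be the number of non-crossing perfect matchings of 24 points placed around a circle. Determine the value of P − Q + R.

With 24 = 2·12 people, non-crossing handshake pairings are non-crossing perfect matchings on a circle, counted by C_12. So P = C_12 = 208012.
Standard Young tableaux of shape 2×n are counted by C_n; here n = 11. So Q = C_11 = 58786.
Pairing 24 circle points by 12 non-crossing chords gives C_12 matchings. So R = C_12 = 208012.
P − Q + R = 208012 − 58786 + 208012 = 357238.

357238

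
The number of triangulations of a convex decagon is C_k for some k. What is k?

Triangulations of a convex m-gon are counted by C_{m−2}; with m = 10 this is C_8.

8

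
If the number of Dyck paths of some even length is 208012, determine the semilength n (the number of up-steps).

12

Dyck paths of semilength n are counted by C_n. Since C_12 = 208012, the index is 12.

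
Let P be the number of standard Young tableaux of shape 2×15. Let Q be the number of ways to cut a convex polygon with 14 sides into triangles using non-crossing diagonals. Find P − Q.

9486833

By the hook-length formula (or a Dyck-path bijection), SYT of shape 2×15 number C_15. So P = C_15 = 9694845.
Triangulations of a convex m-gon are counted by C_{m−2}; with m = 14 this is C_12. So Q = C_12 = 208012.
P − Q = 9694845 − 208012 = 9486833.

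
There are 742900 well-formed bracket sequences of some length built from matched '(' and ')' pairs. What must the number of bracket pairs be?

13

Balanced strings of n bracket-pairs are counted by C_n, and C_13 = 742900.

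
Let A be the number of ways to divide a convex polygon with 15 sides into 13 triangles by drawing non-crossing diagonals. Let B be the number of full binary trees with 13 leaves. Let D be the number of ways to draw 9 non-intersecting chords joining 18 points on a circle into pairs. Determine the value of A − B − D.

530026

A convex 15-gon is triangulated into 13 triangles, and the number of such triangulations is the Catalan number C_{15−2} = C_13. So A = C_13 = 742900.
A full binary tree with L leaves has L−1 internal nodes and is counted by C_{L−1}; L = 13 gives C_12. So B = C_12 = 208012.
Pairing 18 circle points by 9 non-crossing chords gives C_9 matchings. So D = C_9 = 4862.
A − B − D = 742900 − 208012 − 4862 = 530026.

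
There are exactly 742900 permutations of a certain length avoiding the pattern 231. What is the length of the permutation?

13

Permutations of [n] avoiding a fixed length-3 pattern are counted by C_n, and C_13 = 742900.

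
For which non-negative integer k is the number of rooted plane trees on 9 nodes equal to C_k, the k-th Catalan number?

8

Rooted ordered (plane) trees on m nodes have m−1 edges and are counted by C_{m−1}; m = 9 gives C_8.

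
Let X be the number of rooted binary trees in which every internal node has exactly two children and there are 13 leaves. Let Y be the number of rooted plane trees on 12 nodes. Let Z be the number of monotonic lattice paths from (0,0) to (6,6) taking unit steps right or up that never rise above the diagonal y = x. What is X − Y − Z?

A full binary tree with L leaves has L−1 internal nodes and is counted by C_{L−1}; L = 13 gives C_12. So X = C_12 = 208012.
Rooted ordered (plane) trees on m nodes have m−1 edges and are counted by C_{m−1}; m = 12 gives C_11. So Y = C_11 = 58786.
Sub-diagonal monotone paths from (0,0) to (6,6) biject with Dyck paths of semilength 6, giving C_6. So Z = C_6 = 132.
X − Y − Z = 208012 − 58786 − 132 = 149094.

149094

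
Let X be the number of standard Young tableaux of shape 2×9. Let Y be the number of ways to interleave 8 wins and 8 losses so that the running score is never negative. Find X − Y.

3432

By the hook-length formula (or a Dyck-path bijection), SYT of shape 2×9 number C_9. So X = C_9 = 4862.
Ballot sequences with n votes each where one side never trails are Dyck words, counted by C_n; here n = 8. So Y = C_8 = 1430.
X − Y = 4862 − 1430 = 3432.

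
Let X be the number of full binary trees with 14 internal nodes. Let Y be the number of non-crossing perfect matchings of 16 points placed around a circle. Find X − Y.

Full binary trees with n internal nodes are counted by C_n; here n = 14. So X = C_14 = 2674440.
Pairing 16 circle points by 8 non-crossing chords gives C_8 matchings. So Y = C_8 = 1430.
X − Y = 2674440 − 1430 = 2673010.

2673010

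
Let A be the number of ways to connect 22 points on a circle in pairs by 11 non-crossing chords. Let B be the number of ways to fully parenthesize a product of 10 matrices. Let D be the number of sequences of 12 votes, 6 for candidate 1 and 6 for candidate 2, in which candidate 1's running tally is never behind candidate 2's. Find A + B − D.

Pairing 22 circle points by 11 non-crossing chords gives C_11 matchings. So A = C_11 = 58786.
Bracketing 10 factors into binary products is counted by C_{10−1} = C_9. So B = C_9 = 4862.
Reading a vote for the leader as '(' and for the other as ')' turns such a sequence into a balanced string of 6 pairs, so the count is C_6. So D = C_6 = 132.
A + B − D = 58786 + 4862 − 132 = 63516.

63516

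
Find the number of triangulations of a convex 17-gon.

A convex 17-gon is triangulated into 15 triangles, and the number of such triangulations is the Catalan number C_{17−2} = C_15.
C_15 = C(30,15)/16 = 155117520/16 = 9694845.

9694845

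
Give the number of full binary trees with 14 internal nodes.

2674440

Full binary trees with n internal nodes are counted by C_n; here n = 14.
C_14 = 2674440.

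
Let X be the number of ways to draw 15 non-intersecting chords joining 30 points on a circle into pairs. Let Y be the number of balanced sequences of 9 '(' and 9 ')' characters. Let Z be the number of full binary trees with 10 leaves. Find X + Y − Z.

9694845

Pairing 30 circle points by 15 non-crossing chords gives C_15 matchings. So X = C_15 = 9694845.
With 9 pairs the number of balanced bracket strings is the Catalan number C_9. So Y = C_9 = 4862.
A full binary tree with L leaves has L−1 internal nodes and is counted by C_{L−1}; L = 10 gives C_9. So Z = C_9 = 4862.
X + Y − Z = 9694845 + 4862 − 4862 = 9694845.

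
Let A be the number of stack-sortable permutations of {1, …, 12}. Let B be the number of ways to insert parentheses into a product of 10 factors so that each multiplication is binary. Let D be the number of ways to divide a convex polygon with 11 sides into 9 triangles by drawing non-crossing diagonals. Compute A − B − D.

198288

Stack-sortable permutations are exactly the 231-avoiding ones, counted by C_n; here n = 12. So A = C_12 = 208012.
Parenthesizations of m factors correspond to full binary trees with m leaves, counted by C_{m−1}; m = 10 gives C_9. So B = C_9 = 4862.
A convex 11-gon is triangulated into 9 triangles, and the number of such triangulations is the Catalan number C_{11−2} = C_9. So D = C_9 = 4862.
A − B − D = 208012 − 4862 − 4862 = 198288.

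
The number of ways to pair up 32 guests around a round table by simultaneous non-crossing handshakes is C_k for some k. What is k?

With 32 = 2·16 people, non-crossing handshake pairings are non-crossing perfect matchings on a circle, counted by C_16.

16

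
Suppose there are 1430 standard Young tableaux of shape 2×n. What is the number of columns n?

Standard Young tableaux of shape 2×n are counted by C_n. The Catalan number equal to 1430 is C_8.

8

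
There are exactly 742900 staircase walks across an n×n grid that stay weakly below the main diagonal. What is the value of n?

Such diagonal-avoiding paths in an n×n grid are counted by C_n; 742900 = C_13.

13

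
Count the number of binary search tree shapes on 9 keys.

Binary trees (left/right distinguished) on n nodes are counted by C_n; here n = 9.
C_9 = C_8 · 2(2·8+1)/(8+2) = 1430 · 34/10 = 4862.

4862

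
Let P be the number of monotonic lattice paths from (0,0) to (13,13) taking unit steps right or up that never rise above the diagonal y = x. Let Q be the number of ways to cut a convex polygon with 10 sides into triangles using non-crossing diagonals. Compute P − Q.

741470

Monotone paths in an n×n grid that stay weakly below the diagonal are counted by C_n; here n = 13. So P = C_13 = 742900.
A convex 10-gon is triangulated into 8 triangles, and the number of such triangulations is the Catalan number C_{10−2} = C_8. So Q = C_8 = 1430.
P − Q = 742900 − 1430 = 741470.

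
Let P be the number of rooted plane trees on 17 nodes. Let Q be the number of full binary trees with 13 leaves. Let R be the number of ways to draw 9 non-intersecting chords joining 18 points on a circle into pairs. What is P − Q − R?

A rooted plane tree on 17 nodes has 16 edges, and such trees are counted by C_16. So P = C_16 = 35357670.
Full binary trees with 13 leaves have 13−1 = 12 internal nodes, so there are C_12 of them. So Q = C_12 = 208012.
Non-crossing perfect matchings of 2n points on a circle are counted by C_n; with 18 points, n = 9. So R = C_9 = 4862.
P − Q − R = 35357670 − 208012 − 4862 = 35144796.

35144796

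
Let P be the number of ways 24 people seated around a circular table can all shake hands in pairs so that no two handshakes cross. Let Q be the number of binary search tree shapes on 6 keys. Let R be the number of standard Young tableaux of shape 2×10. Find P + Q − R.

With 24 = 2·12 people, non-crossing handshake pairings are non-crossing perfect matchings on a circle, counted by C_12. So P = C_12 = 208012.
There are C_n binary search tree shapes on n keys; with n = 6 that is C_6. So Q = C_6 = 132.
Standard Young tableaux of shape 2×n are counted by C_n; here n = 10. So R = C_10 = 16796.
P + Q − R = 208012 + 132 − 16796 = 191348.

191348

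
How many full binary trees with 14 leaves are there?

742900

A full binary tree with L leaves has L−1 internal nodes and is counted by C_{L−1}; L = 14 gives C_13.
C_13 = 742900.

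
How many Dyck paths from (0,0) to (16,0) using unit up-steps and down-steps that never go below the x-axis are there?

1430

Paths of 8 up- and 8 down-steps that never dip below the axis are Dyck paths; their count is C_8.
C_8 = 1430.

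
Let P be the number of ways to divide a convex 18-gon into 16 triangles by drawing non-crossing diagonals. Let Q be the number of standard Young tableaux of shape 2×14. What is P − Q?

32683230

A convex 18-gon is triangulated into 16 triangles, and the number of such triangulations is the Catalan number C_{18−2} = C_16. So P = C_16 = 35357670.
Standard Young tableaux of shape 2×n are counted by C_n; here n = 14. So Q = C_14 = 2674440.
P − Q = 35357670 − 2674440 = 32683230.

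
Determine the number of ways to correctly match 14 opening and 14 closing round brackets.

A balanced arrangement of 14 bracket pairs is a Dyck word of semilength 14, so the count is C_14.
C_14 = C(28,14)/15 = 40116600/15 = 2674440.

2674440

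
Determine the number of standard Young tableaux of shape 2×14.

By the hook-length formula (or a Dyck-path bijection), SYT of shape 2×14 number C_14.
C_14 = C(28,14)/15 = 40116600/15 = 2674440.

2674440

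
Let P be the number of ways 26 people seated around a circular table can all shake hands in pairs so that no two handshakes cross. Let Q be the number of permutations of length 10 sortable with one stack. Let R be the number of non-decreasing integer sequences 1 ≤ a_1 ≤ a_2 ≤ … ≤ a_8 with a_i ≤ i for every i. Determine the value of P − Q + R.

727534

With 26 = 2·13 people, non-crossing handshake pairings are non-crossing perfect matchings on a circle, counted by C_13. So P = C_13 = 742900.
Stack-sortable permutations are exactly the 231-avoiding ones, counted by C_n; here n = 10. So Q = C_10 = 16796.
Such sub-staircase sequences of length n are counted by C_n; here n = 8. So R = C_8 = 1430.
P − Q + R = 742900 − 16796 + 1430 = 727534.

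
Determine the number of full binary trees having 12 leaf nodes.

A full binary tree with L leaves has L−1 internal nodes and is counted by C_{L−1}; L = 12 gives C_11.
C_11 = C(22,11)/12 = 705432/12 = 58786.

58786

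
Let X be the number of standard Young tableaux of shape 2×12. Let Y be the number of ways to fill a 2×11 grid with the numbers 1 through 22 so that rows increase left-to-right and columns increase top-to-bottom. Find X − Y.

Standard Young tableaux of shape 2×n are counted by C_n; here n = 12. So X = C_12 = 208012.
Standard Young tableaux of shape 2×n are counted by C_n; here n = 11. So Y = C_11 = 58786.
X − Y = 208012 − 58786 = 149226.

149226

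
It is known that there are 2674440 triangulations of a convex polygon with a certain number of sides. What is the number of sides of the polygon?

Triangulations of a convex m-gon are counted by C_{m−2}; 2674440 = C_14.
So m − 2 = 14, giving m = 16 sides.

16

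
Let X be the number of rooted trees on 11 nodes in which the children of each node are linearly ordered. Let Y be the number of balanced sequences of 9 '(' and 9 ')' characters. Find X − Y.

11934

A rooted plane tree on 11 nodes has 10 edges, and such trees are counted by C_10. So X = C_10 = 16796.
With 9 pairs the number of balanced bracket strings is the Catalan number C_9. So Y = C_9 = 4862.
X − Y = 16796 − 4862 = 11934.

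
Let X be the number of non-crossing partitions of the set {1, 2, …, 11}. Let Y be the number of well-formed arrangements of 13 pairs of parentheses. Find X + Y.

Non-crossing partitions of an n-element set are counted by C_n; here n = 11. So X = C_11 = 58786.
With 13 pairs the number of balanced bracket strings is the Catalan number C_13. So Y = C_13 = 742900.
X + Y = 58786 + 742900 = 801686.

801686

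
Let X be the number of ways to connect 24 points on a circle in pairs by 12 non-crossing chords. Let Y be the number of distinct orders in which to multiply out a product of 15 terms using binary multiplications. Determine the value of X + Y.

Pairing 24 circle points by 12 non-crossing chords gives C_12 matchings. So X = C_12 = 208012.
Bracketing 15 factors into binary products is counted by C_{15−1} = C_14. So Y = C_14 = 2674440.
X + Y = 208012 + 2674440 = 2882452.

2882452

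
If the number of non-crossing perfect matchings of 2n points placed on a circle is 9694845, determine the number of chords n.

Non-crossing pairings of 2n points on a circle are counted by C_n, and C_15 = 9694845.

15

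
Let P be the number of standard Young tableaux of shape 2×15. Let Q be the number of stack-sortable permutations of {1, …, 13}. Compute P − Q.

Standard Young tableaux of shape 2×n are counted by C_n; here n = 15. So P = C_15 = 9694845.
Stack-sortable permutations are exactly the 231-avoiding ones, counted by C_n; here n = 13. So Q = C_13 = 742900.
P − Q = 9694845 − 742900 = 8951945.

8951945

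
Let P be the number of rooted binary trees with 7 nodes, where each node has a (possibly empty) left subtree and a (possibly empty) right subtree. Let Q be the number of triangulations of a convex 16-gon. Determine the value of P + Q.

Binary trees (left/right distinguished) on n nodes are counted by C_n; here n = 7. So P = C_7 = 429.
A convex 16-gon is triangulated into 14 triangles, and the number of such triangulations is the Catalan number C_{16−2} = C_14. So Q = C_14 = 2674440.
P + Q = 429 + 2674440 = 2674869.

2674869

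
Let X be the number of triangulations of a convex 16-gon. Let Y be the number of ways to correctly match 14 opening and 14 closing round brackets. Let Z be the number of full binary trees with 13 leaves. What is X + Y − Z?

A convex 16-gon is triangulated into 14 triangles, and the number of such triangulations is the Catalan number C_{16−2} = C_14. So X = C_14 = 2674440.
With 14 pairs the number of balanced bracket strings is the Catalan number C_14. So Y = C_14 = 2674440.
A full binary tree with L leaves has L−1 internal nodes and is counted by C_{L−1}; L = 13 gives C_12. So Z = C_12 = 208012.
X + Y − Z = 2674440 + 2674440 − 208012 = 5140868.

5140868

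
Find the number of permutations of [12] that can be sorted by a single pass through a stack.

Stack-sortable permutations are exactly the 231-avoiding ones, counted by C_n; here n = 12.
C_12 = C(24,12)/13 = 2704156/13 = 208012.

208012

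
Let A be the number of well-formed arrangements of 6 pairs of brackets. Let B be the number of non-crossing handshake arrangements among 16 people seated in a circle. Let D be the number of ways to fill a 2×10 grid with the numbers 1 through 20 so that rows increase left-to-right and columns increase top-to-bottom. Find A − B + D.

With 6 pairs the number of balanced bracket strings is the Catalan number C_6. So A = C_6 = 132.
Non-crossing handshake pairings of 2n people are counted by C_n; 16 people gives n = 8. So B = C_8 = 1430.
By the hook-length formula (or a Dyck-path bijection), SYT of shape 2×10 number C_10. So D = C_10 = 16796.
A − B + D = 132 − 1430 + 16796 = 15498.

15498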